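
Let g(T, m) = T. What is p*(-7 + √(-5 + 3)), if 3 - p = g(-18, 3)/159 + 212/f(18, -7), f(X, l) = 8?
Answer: 17353/106 - 2479*I*√2/106 ≈ 163.71 - 33.074*I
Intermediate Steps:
p = -2479/106 (p = 3 - (-18/159 + 212/8) = 3 - (-18*1/159 + 212*(⅛)) = 3 - (-6/53 + 53/2) = 3 - 1*2797/106 = 3 - 2797/106 = -2479/106 ≈ -23.387)
p*(-7 + √(-5 + 3)) = -2479*(-7 + √(-5 + 3))/106 = -2479*(-7 + √(-2))/106 = -2479*(-7 + I*√2)/106 = 17353/106 - 2479*I*√2/106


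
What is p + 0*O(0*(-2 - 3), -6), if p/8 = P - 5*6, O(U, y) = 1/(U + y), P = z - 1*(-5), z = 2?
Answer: -184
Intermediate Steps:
P = 7 (P = 2 - 1*(-5) = 2 + 5 = 7)
p = -184 (p = 8*(7 - 5*6) = 8*(7 - 30) = 8*(-23) = -184)
p + 0*O(0*(-2 - 3), -6) = -184 + 0/(0*(-2 - 3) - 6) = -184 + 0/(0*(-5) - 6) = -184 + 0/(0 - 6) = -184 + 0/(-6) = -184 + 0*(-⅙) = -184 + 0 = -184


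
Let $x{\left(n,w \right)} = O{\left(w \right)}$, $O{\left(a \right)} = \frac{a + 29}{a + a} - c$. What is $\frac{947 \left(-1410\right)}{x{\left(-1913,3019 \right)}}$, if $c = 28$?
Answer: $\frac{2015590065}{41504} \approx 48564.0$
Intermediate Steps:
$O{\left(a \right)} = -28 + \frac{29 + a}{2 a}$ ($O{\left(a \right)} = \frac{a + 29}{a + a} - 28 = \frac{29 + a}{2 a} - 28 = -28 + \frac{29 + a}{2 a}$)
$x{\left(n,w \right)} = \frac{29 - 55 w}{2 w}$
$\frac{947 \left(-1410\right)}{x{\left(-1913,3019 \right)}} = \frac{947 \left(-1410\right)}{\frac{1}{2} \cdot \frac{1}{3019} \left(29 - 166045\right)} = - \frac{1335270}{\frac{1}{2} \cdot \frac{1}{3019} \left(29 - 166045\right)} = - \frac{1335270}{\frac{1}{2} \cdot \frac{1}{3019} \left(-166016\right)} = - \frac{1335270}{- \frac{83008}{3019}} = \left(-1335270\right) \left(- \frac{3019}{83008}\right) = \frac{2015590065}{41504}$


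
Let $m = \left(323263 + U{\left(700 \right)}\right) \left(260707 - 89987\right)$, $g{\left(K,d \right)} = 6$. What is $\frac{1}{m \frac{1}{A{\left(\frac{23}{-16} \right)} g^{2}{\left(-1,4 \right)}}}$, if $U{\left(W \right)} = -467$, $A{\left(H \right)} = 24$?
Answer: $\frac{27}{1722116660} \approx 1.5678 \cdot 10^{-8}$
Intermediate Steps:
$m = 55107733120$ ($m = \left(323263 - 467\right) \left(260707 - 89987\right) = 322796 \cdot 170720 = 55107733120$)
$\frac{1}{m \frac{1}{A{\left(\frac{23}{-16} \right)} g^{2}{\left(-1,4 \right)}}} = \frac{1}{55107733120 \frac{1}{24 \cdot 6^{2}}} = \frac{1}{55107733120 \frac{1}{24 \cdot 36}} = \frac{1}{55107733120 \cdot \frac{1}{864}} = \frac{1}{\frac{1722116660}{27}} = \frac{27}{1722116660}$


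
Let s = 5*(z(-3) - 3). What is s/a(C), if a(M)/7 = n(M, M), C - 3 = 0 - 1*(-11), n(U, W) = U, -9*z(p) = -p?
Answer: -25/147 ≈ -0.17007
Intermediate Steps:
z(p) = p/9 (z(p) = -(-1)*p/9 = p/9)
C = 14 (C = 3 + (0 - 1*(-11)) = 3 + (0 + 11) = 3 + 11 = 14)
a(M) = 7*M
s = -50/3 (s = 5*((1/9)*(-3) - 3) = 5*(-1/3 - 3) = 5*(-10/3) = -50/3 ≈ -16.667)
s/a(C) = -50/3/(7*14) = -50/3/98 = (1/98)*(-50/3) = -25/147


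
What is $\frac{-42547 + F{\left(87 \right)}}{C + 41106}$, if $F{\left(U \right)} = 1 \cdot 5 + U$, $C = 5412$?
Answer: $- \frac{42455}{46518} \approx -0.91266$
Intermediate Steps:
$F{\left(U \right)} = 5 + U$
$\frac{-42547 + F{\left(87 \right)}}{C + 41106} = \frac{-42547 + \left(5 + 87\right)}{5412 + 41106} = \frac{-42547 + 92}{46518} = \left(-42455\right) \frac{1}{46518} = - \frac{42455}{46518}$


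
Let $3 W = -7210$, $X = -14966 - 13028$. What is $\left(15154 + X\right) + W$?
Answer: $- \frac{45730}{3} \approx -15243.0$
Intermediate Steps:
$X = -27994$
$W = - \frac{7210}{3}$ ($W = \frac{1}{3} \left(-7210\right) = - \frac{7210}{3} \approx -2403.3$)
$\left(15154 + X\right) + W = \left(15154 - 27994\right) - \frac{7210}{3} = -12840 - \frac{7210}{3} = - \frac{45730}{3}$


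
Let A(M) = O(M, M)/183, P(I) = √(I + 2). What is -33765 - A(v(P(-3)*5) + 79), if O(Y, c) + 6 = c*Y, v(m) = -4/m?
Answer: -51543578/1525 - 632*I/915 ≈ -33799.0 - 0.69071*I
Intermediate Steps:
P(I) = √(2 + I)
O(Y, c) = -6 + Y*c (O(Y, c) = -6 + c*Y = -6 + Y*c)
A(M) = -2/61 + M²/183 (A(M) = (-6 + M*M)/183 = (-6 + M²)*(1/183) = -2/61 + M²/183)
-33765 - A(v(P(-3)*5) + 79) = -33765 - (-2/61 + (-4*1/(5*√(2 - 3)) + 79)²/183) = -33765 - (-2/61 + (-4*(-I/5) + 79)²/183) = -33765 - (-2/61 + (-(-4)*I/5 + 79)²/183) = -33765 - (-2/61 + (4*I/5 + 79)²/183) = -33765 - (-2/61 + (79 + 4*I/5)²/183) = -33765 + (2/61 - (79 + 4*I/5)²/183) = -2059663/61 - (79 + 4*I/5)²/183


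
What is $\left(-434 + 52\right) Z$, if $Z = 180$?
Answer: $-68760$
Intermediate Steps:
$\left(-434 + 52\right) Z = \left(-434 + 52\right) 180 = \left(-382\right) 180 = -68760$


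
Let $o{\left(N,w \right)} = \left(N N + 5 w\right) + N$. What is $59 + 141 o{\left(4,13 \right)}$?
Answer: $12044$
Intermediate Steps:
$o{\left(N,w \right)} = N + N^{2} + 5 w$ ($o{\left(N,w \right)} = \left(N^{2} + 5 w\right) + N = N + N^{2} + 5 w$)
$59 + 141 o{\left(4,13 \right)} = 59 + 141 \left(4 + 4^{2} + 5 \cdot 13\right) = 59 + 141 \left(4 + 16 + 65\right) = 59 + 141 \cdot 85 = 59 + 11985 = 12044$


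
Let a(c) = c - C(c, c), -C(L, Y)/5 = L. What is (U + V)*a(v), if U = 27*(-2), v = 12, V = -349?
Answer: -29016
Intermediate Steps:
C(L, Y) = -5*L
a(c) = 6*c (a(c) = c - (-5)*c = c + 5*c = 6*c)
U = -54
(U + V)*a(v) = (-54 - 349)*(6*12) = -403*72 = -29016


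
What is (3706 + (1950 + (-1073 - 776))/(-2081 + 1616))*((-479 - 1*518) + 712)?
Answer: -32740591/31 ≈ -1.0561e+6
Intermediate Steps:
(3706 + (1950 + (-1073 - 776))/(-2081 + 1616))*((-479 - 1*518) + 712) = (3706 + (1950 - 1849)/(-465))*((-479 - 518) + 712) = (3706 + 101*(-1/465))*(-997 + 712) = (3706 - 101/465)*(-285) = (1723189/465)*(-285) = -32740591/31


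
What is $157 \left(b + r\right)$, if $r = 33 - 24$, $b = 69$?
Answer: $12246$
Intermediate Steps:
$r = 9$ ($r = 33 - 24 = 9$)
$157 \left(b + r\right) = 157 \left(69 + 9\right) = 157 \cdot 78 = 12246$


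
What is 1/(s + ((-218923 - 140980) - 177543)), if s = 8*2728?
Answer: -1/515622 ≈ -1.9394e-6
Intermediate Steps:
s = 21824
1/(s + ((-218923 - 140980) - 177543)) = 1/(21824 + ((-218923 - 140980) - 177543)) = 1/(21824 + (-359903 - 177543)) = 1/(21824 - 537446) = 1/(-515622) = -1/515622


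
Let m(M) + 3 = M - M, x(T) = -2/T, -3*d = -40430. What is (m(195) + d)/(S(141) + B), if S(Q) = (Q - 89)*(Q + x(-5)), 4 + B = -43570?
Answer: -2435/6546 ≈ -0.37198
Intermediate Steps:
d = 40430/3 (d = -⅓*(-40430) = 40430/3 ≈ 13477.)
B = -43574 (B = -4 - 43570 = -43574)
m(M) = -3 (m(M) = -3 + (M - M) = -3 + 0 = -3)
S(Q) = (-89 + Q)*(⅖ + Q) (S(Q) = (Q - 89)*(Q - 2/(-5)) = (-89 + Q)*(Q - 2*(-⅕)) = (-89 + Q)*(Q + ⅖) = (-89 + Q)*(⅖ + Q))
(m(195) + d)/(S(141) + B) = (-3 + 40430/3)/((-178/5 + 141² - 443/5*141) - 43574) = 40421/(3*((-178/5 + 19881 - 62463/5) - 43574)) = 40421/(3*(36764/5 - 43574)) = 40421/(3*(-181106/5)) = (40421/3)*(-5/181106) = -2435/6546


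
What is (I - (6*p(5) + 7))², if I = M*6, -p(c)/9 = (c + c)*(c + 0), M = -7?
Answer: 7027801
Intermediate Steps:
p(c) = -18*c² (p(c) = -9*(c + c)*(c + 0) = -9*2*c*c = -18*c²)
I = -42 (I = -7*6 = -42)
(I - (6*p(5) + 7))² = (-42 - (6*(-18*5²) + 7))² = (-42 - (6*(-18*25) + 7))² = (-42 - (6*(-450) + 7))² = (-42 - (-2700 + 7))² = (-42 - 1*(-2693))² = (-42 + 2693)² = 2651² = 7027801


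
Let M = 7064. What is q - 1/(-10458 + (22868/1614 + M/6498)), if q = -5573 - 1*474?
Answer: -55189517861915/9126760168 ≈ -6047.0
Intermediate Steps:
q = -6047 (q = -5573 - 474 = -6047)
q - 1/(-10458 + (22868/1614 + M/6498)) = -6047 - 1/(-10458 + (22868/1614 + 7064/6498)) = -6047 - 1/(-10458 + (22868*(1/1614) + 7064*(1/6498))) = -6047 - 1/(-10458 + (11434/807 + 3532/3249)) = -6047 - 1/(-10458 + 13333130/873981) = -6047 - 1/(-9126760168/873981) = -6047 - 1*(-873981/9126760168) = -6047 + 873981/9126760168 = -55189517861915/9126760168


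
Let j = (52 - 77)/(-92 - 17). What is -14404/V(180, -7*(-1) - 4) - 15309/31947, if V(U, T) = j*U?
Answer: -4185569216/11980125 ≈ -349.38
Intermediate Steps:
j = 25/109 (j = -25/(-109) = -25*(-1/109) = 25/109 ≈ 0.22936)
V(U, T) = 25*U/109
-14404/V(180, -7*(-1) - 4) - 15309/31947 = -14404/((25/109)*180) - 15309/31947 = -14404/4500/109 - 15309*1/31947 = -14404*109/4500 - 5103/10649 = -392509/1125 - 5103/10649 = -4185569216/11980125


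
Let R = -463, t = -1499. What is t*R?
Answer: 694037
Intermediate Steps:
t*R = -1499*(-463) = 694037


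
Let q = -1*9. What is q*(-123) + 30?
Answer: 1137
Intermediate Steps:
q = -9
q*(-123) + 30 = -9*(-123) + 30 = 1107 + 30 = 1137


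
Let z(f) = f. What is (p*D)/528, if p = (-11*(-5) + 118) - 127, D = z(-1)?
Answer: -23/264 ≈ -0.087121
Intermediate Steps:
D = -1
p = 46 (p = (55 + 118) - 127 = 173 - 127 = 46)
(p*D)/528 = (46*(-1))/528 = -46*1/528 = -23/264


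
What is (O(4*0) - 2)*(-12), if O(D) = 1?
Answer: 12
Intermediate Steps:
(O(4*0) - 2)*(-12) = (1 - 2)*(-12) = -1*(-12) = 12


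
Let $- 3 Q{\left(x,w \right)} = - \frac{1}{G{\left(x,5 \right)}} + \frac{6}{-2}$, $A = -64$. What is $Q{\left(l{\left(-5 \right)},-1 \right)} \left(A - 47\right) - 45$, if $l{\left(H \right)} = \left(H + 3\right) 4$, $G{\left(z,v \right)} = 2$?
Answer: $- \frac{349}{2} \approx -174.5$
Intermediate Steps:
$l{\left(H \right)} = 12 + 4 H$ ($l{\left(H \right)} = \left(3 + H\right) 4 = 12 + 4 H$)
$Q{\left(x,w \right)} = \frac{7}{6}$ ($Q{\left(x,w \right)} = - \frac{- \frac{1}{2} + \frac{6}{-2}}{3} = - \frac{\left(-1\right) \frac{1}{2} + 6 \left(- \frac{1}{2}\right)}{3} = - \frac{- \frac{1}{2} - 3}{3} = \left(- \frac{1}{3}\right) \left(- \frac{7}{2}\right) = \frac{7}{6}$)
$Q{\left(l{\left(-5 \right)},-1 \right)} \left(A - 47\right) - 45 = \frac{7 \left(-64 - 47\right)}{6} - 45 = \frac{7}{6} \left(-111\right) - 45 = - \frac{259}{2} - 45 = - \frac{349}{2}$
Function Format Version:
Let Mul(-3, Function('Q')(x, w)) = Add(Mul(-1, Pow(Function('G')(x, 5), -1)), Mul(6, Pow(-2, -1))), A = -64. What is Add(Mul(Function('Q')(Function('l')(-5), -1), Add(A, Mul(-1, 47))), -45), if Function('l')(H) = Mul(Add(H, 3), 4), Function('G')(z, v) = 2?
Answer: Rational(-349, 2) ≈ -174.50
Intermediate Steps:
Function('l')(H) = Add(12, Mul(4, H)) (Function('l')(H) = Mul(Add(3, H), 4) = Add(12, Mul(4, H)))
Function('Q')(x, w) = Rational(7, 6) (Function('Q')(x, w) = Mul(Rational(-1, 3), Add(Mul(-1, Pow(2, -1)), Mul(6, Pow(-2, -1)))) = Mul(Rational(-1, 3), Add(Mul(-1, Rational(1, 2)), Mul(6, Rational(-1, 2)))) = Mul(Rational(-1, 3), Add(Rational(-1, 2), -3)) = Mul(Rational(-1, 3), Rational(-7, 2)) = Rational(7, 6))
Add(Mul(Function('Q')(Function('l')(-5), -1), Add(A, Mul(-1, 47))), -45) = Add(Mul(Rational(7, 6), Add(-64, Mul(-1, 47))), -45) = Add(Mul(Rational(7, 6), Add(-64, -47)), -45) = Add(Mul(Rational(7, 6), -111), -45) = Add(Rational(-259, 2), -45) = Rational(-349, 2)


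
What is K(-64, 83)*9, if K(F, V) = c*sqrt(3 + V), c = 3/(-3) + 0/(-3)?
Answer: -9*sqrt(86) ≈ -83.463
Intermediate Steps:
c = -1 (c = 3*(-1/3) + 0*(-1/3) = -1 + 0 = -1)
K(F, V) = -sqrt(3 + V)
K(-64, 83)*9 = -sqrt(3 + 83)*9 = -sqrt(86)*9 = -9*sqrt(86)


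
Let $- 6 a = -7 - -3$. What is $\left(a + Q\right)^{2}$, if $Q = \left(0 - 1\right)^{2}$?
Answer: $\frac{25}{9} \approx 2.7778$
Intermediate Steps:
$a = \frac{2}{3}$ ($a = - \frac{-7 - -3}{6} = - \frac{-7 + 3}{6} = \left(- \frac{1}{6}\right) \left(-4\right) = \frac{2}{3} \approx 0.66667$)
$Q = 1$ ($Q = \left(-1\right)^{2} = 1$)
$\left(a + Q\right)^{2} = \left(\frac{2}{3} + 1\right)^{2} = \left(\frac{5}{3}\right)^{2} = \frac{25}{9}$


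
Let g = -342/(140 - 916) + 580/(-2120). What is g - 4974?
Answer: -102281899/20564 ≈ -4973.8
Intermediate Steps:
g = 3437/20564 (g = -342/(-776) + 580*(-1/2120) = -342*(-1/776) - 29/106 = 171/388 - 29/106 = 3437/20564 ≈ 0.16714)
g - 4974 = 3437/20564 - 4974 = -102281899/20564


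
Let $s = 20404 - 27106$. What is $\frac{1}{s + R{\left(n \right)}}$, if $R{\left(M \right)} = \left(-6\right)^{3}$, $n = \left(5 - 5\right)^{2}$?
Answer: $- \frac{1}{6918} \approx -0.00014455$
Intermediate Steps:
$n = 0$ ($n = 0^{2} = 0$)
$R{\left(M \right)} = -216$
$s = -6702$
$\frac{1}{s + R{\left(n \right)}} = \frac{1}{-6702 - 216} = \frac{1}{-6918} = - \frac{1}{6918}$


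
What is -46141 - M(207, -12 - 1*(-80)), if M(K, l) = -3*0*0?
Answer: -46141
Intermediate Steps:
M(K, l) = 0 (M(K, l) = 0*0 = 0)
-46141 - M(207, -12 - 1*(-80)) = -46141 - 1*0 = -46141 + 0 = -46141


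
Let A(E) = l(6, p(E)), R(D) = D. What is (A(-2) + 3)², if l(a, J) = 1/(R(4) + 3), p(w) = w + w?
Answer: 484/49 ≈ 9.8775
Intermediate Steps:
p(w) = 2*w
l(a, J) = ⅐ (l(a, J) = 1/(4 + 3) = 1/7 = ⅐)
A(E) = ⅐
(A(-2) + 3)² = (⅐ + 3)² = (22/7)² = 484/49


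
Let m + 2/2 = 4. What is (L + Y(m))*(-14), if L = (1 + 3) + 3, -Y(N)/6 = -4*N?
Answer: -1106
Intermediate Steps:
m = 3 (m = -1 + 4 = 3)
Y(N) = 24*N (Y(N) = -(-24)*N = 24*N)
L = 7 (L = 4 + 3 = 7)
(L + Y(m))*(-14) = (7 + 24*3)*(-14) = (7 + 72)*(-14) = 79*(-14) = -1106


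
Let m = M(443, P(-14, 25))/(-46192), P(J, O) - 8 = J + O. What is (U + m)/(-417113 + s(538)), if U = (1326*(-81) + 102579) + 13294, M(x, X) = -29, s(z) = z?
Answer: -391107693/19242432400 ≈ -0.020325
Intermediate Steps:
P(J, O) = 8 + J + O (P(J, O) = 8 + (J + O) = 8 + J + O)
U = 8467 (U = (-107406 + 102579) + 13294 = -4827 + 13294 = 8467)
m = 29/46192 (m = -29/(-46192) = -29*(-1/46192) = 29/46192 ≈ 0.00062781)
(U + m)/(-417113 + s(538)) = (8467 + 29/46192)/(-417113 + 538) = (391107693/46192)/(-416575) = (391107693/46192)*(-1/416575) = -391107693/19242432400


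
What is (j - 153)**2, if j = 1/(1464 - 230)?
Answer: 35645817601/1522756 ≈ 23409.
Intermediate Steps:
j = 1/1234 ≈ 0.00081037
(j - 153)**2 = (1/1234 - 153)**2 = (-188801/1234)**2 = 35645817601/1522756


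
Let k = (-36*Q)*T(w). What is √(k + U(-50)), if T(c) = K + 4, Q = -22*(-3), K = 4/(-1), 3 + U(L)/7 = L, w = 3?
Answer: I*√371 ≈ 19.261*I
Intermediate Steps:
U(L) = -21 + 7*L
K = -4 (K = 4*(-1) = -4)
Q = 66
T(c) = 0 (T(c) = -4 + 4 = 0)
k = 0 (k = -36*66*0 = -2376*0 = 0)
√(k + U(-50)) = √(0 + (-21 + 7*(-50))) = √(0 + (-21 - 350)) = √(0 - 371) = √(-371) = I*√371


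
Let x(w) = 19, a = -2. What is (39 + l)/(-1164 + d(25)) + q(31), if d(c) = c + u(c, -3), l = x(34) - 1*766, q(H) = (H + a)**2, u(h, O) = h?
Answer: 468791/557 ≈ 841.64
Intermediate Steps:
q(H) = (-2 + H)**2 (q(H) = (H - 2)**2 = (-2 + H)**2)
l = -747 (l = 19 - 1*766 = 19 - 766 = -747)
d(c) = 2*c (d(c) = c + c = 2*c)
(39 + l)/(-1164 + d(25)) + q(31) = (39 - 747)/(-1164 + 2*25) + (-2 + 31)**2 = -708/(-1164 + 50) + 29**2 = -708/(-1114) + 841 = -708*(-1/1114) + 841 = 354/557 + 841 = 468791/557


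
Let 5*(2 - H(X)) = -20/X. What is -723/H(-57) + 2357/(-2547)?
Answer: -105223687/280170 ≈ -375.57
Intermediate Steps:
H(X) = 2 + 4/X (H(X) = 2 - (-4)/X = 2 + 4/X)
-723/H(-57) + 2357/(-2547) = -723/(2 + 4/(-57)) + 2357/(-2547) = -723/(2 + 4*(-1/57)) + 2357*(-1/2547) = -723/(2 - 4/57) - 2357/2547 = -723/110/57 - 2357/2547 = -723*57/110 - 2357/2547 = -41211/110 - 2357/2547 = -105223687/280170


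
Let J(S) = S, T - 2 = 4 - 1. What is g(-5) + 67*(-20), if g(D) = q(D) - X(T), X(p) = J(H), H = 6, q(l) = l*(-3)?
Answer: -1331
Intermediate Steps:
q(l) = -3*l
T = 5 (T = 2 + (4 - 1) = 2 + 3 = 5)
X(p) = 6
g(D) = -6 - 3*D (g(D) = -3*D - 1*6 = -3*D - 6 = -6 - 3*D)
g(-5) + 67*(-20) = (-6 - 3*(-5)) + 67*(-20) = (-6 + 15) - 1340 = 9 - 1340 = -1331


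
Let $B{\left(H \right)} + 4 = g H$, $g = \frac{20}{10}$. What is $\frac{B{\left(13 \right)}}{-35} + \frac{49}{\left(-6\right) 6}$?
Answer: $- \frac{2507}{1260} \approx -1.9897$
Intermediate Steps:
$g = 2$ ($g = 20 \cdot \frac{1}{10} = 2$)
$B{\left(H \right)} = -4 + 2 H$
$\frac{B{\left(13 \right)}}{-35} + \frac{49}{\left(-6\right) 6} = \frac{-4 + 2 \cdot 13}{-35} + \frac{49}{\left(-6\right) 6} = \left(-4 + 26\right) \left(- \frac{1}{35}\right) + \frac{49}{-36} = 22 \left(- \frac{1}{35}\right) + 49 \left(- \frac{1}{36}\right) = - \frac{22}{35} - \frac{49}{36} = - \frac{2507}{1260}$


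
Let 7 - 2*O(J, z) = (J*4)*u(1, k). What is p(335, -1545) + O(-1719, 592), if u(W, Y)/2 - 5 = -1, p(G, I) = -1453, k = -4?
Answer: 52109/2 ≈ 26055.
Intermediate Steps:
u(W, Y) = 8 (u(W, Y) = 10 + 2*(-1) = 10 - 2 = 8)
O(J, z) = 7/2 - 16*J (O(J, z) = 7/2 - J*4*8/2 = 7/2 - 4*J*8/2 = 7/2 - 16*J)
p(335, -1545) + O(-1719, 592) = -1453 + (7/2 - 16*(-1719)) = -1453 + (7/2 + 27504) = -1453 + 55015/2 = 52109/2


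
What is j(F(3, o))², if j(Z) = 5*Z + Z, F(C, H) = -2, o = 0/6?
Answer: 144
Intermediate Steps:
o = 0 (o = 0*(⅙) = 0)
j(Z) = 6*Z
j(F(3, o))² = (6*(-2))² = (-12)² = 144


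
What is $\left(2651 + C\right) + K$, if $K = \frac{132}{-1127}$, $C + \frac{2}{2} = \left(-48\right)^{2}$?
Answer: $\frac{5583026}{1127} \approx 4953.9$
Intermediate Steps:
$C = 2303$ ($C = -1 + \left(-48\right)^{2} = -1 + 2304 = 2303$)
$K = - \frac{132}{1127}$ ($K = 132 \left(- \frac{1}{1127}\right) = - \frac{132}{1127} \approx -0.11713$)
$\left(2651 + C\right) + K = \left(2651 + 2303\right) - \frac{132}{1127} = 4954 - \frac{132}{1127} = \frac{5583026}{1127}$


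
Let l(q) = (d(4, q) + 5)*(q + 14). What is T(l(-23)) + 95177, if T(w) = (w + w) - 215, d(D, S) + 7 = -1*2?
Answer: 95034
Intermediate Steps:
d(D, S) = -9 (d(D, S) = -7 - 1*2 = -7 - 2 = -9)
l(q) = -56 - 4*q (l(q) = (-9 + 5)*(q + 14) = -4*(14 + q) = -56 - 4*q)
T(w) = -215 + 2*w (T(w) = 2*w - 215 = -215 + 2*w)
T(l(-23)) + 95177 = (-215 + 2*(-56 - 4*(-23))) + 95177 = (-215 + 2*(-56 + 92)) + 95177 = (-215 + 2*36) + 95177 = (-215 + 72) + 95177 = -143 + 95177 = 95034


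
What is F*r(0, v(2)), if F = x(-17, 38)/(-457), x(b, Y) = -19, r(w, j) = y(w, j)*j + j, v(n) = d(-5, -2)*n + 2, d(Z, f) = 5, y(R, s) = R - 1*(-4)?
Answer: 1140/457 ≈ 2.4945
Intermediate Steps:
y(R, s) = 4 + R (y(R, s) = R + 4 = 4 + R)
v(n) = 2 + 5*n (v(n) = 5*n + 2 = 2 + 5*n)
r(w, j) = j + j*(4 + w) (r(w, j) = (4 + w)*j + j = j*(4 + w) + j = j + j*(4 + w))
F = 19/457 (F = -19/(-457) = -19*(-1/457) = 19/457 ≈ 0.041575)
F*r(0, v(2)) = 19*((2 + 5*2)*(5 + 0))/457 = 19*((2 + 10)*5)/457 = 19*(12*5)/457 = (19/457)*60 = 1140/457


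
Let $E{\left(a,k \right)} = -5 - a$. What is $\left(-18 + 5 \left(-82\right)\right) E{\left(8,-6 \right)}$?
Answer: $5564$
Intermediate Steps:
$\left(-18 + 5 \left(-82\right)\right) E{\left(8,-6 \right)} = \left(-18 + 5 \left(-82\right)\right) \left(-5 - 8\right) = \left(-18 - 410\right) \left(-5 - 8\right) = \left(-428\right) \left(-13\right) = 5564$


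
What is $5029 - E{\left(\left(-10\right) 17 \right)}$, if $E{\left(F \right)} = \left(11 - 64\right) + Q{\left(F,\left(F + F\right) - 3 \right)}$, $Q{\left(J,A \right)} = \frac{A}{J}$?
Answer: $\frac{863597}{170} \approx 5080.0$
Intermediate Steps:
$E{\left(F \right)} = -53 + \frac{-3 + 2 F}{F}$ ($E{\left(F \right)} = \left(11 - 64\right) + \frac{\left(F + F\right) - 3}{F} = -53 + \frac{2 F - 3}{F} = -53 + \frac{-3 + 2 F}{F}$)
$5029 - E{\left(\left(-10\right) 17 \right)} = 5029 - \left(-51 - \frac{3}{\left(-10\right) 17}\right) = 5029 - \left(-51 - \frac{3}{-170}\right) = 5029 - \left(-51 - - \frac{3}{170}\right) = 5029 - \left(-51 + \frac{3}{170}\right) = 5029 - - \frac{8667}{170} = 5029 + \frac{8667}{170} = \frac{863597}{170}$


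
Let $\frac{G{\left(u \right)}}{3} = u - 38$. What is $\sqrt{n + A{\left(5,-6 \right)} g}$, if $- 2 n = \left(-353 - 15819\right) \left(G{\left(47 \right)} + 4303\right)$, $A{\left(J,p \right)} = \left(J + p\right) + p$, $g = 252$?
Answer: $34 \sqrt{30286} \approx 5917.0$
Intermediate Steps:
$G{\left(u \right)} = -114 + 3 u$ ($G{\left(u \right)} = 3 \left(u - 38\right) = 3 \left(-38 + u\right) = -114 + 3 u$)
$A{\left(J,p \right)} = J + 2 p$
$n = 35012380$ ($n = - \frac{\left(-353 - 15819\right) \left(\left(-114 + 3 \cdot 47\right) + 4303\right)}{2} = - \frac{\left(-16172\right) \left(\left(-114 + 141\right) + 4303\right)}{2} = - \frac{\left(-16172\right) \left(27 + 4303\right)}{2} = - \frac{\left(-16172\right) 4330}{2} = \left(- \frac{1}{2}\right) \left(-70024760\right) = 35012380$)
$\sqrt{n + A{\left(5,-6 \right)} g} = \sqrt{35012380 + \left(5 + 2 \left(-6\right)\right) 252} = \sqrt{35012380 + \left(5 - 12\right) 252} = \sqrt{35012380 - 1764} = \sqrt{35010616} = 34 \sqrt{30286}$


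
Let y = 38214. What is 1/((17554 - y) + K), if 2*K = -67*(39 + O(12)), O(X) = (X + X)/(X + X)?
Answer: -1/22000 ≈ -4.5455e-5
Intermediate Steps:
O(X) = 1 (O(X) = (2*X)/((2*X)) = (2*X)*(1/(2*X)) = 1)
K = -1340 (K = (-67*(39 + 1))/2 = (-67*40)/2 = (1/2)*(-2680) = -1340)
1/((17554 - y) + K) = 1/((17554 - 1*38214) - 1340) = 1/((17554 - 38214) - 1340) = 1/(-20660 - 1340) = 1/(-22000) = -1/22000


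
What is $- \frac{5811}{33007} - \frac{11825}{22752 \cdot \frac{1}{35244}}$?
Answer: $- \frac{29393460329}{1604648} \approx -18318.0$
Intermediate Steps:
$- \frac{5811}{33007} - \frac{11825}{22752 \cdot \frac{1}{35244}} = \left(-5811\right) \frac{1}{33007} - \frac{11825}{22752 \cdot \frac{1}{35244}} = - \frac{447}{2539} - \frac{11825}{\frac{632}{979}} = - \frac{447}{2539} - \frac{11576675}{632} = - \frac{29393460329}{1604648}$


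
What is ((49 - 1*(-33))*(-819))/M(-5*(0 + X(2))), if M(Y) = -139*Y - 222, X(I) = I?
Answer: -33579/584 ≈ -57.498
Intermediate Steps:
M(Y) = -222 - 139*Y
((49 - 1*(-33))*(-819))/M(-5*(0 + X(2))) = ((49 - 1*(-33))*(-819))/(-222 - (-695)*(0 + 2)) = ((49 + 33)*(-819))/(-222 - (-695)*2) = (82*(-819))/(-222 - 139*(-10)) = -67158/(-222 + 1390) = -67158/1168 = -67158*1/1168 = -33579/584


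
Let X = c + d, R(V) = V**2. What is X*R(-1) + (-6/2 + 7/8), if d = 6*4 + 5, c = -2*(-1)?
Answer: 231/8 ≈ 28.875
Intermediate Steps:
c = 2
d = 29 (d = 24 + 5 = 29)
X = 31 (X = 2 + 29 = 31)
X*R(-1) + (-6/2 + 7/8) = 31*(-1)**2 + (-6/2 + 7/8) = 31*1 + (-6*1/2 + 7*(1/8)) = 31 + (-3 + 7/8) = 31 - 17/8 = 231/8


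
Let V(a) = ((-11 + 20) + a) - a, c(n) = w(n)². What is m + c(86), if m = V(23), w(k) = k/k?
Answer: 10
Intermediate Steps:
w(k) = 1
c(n) = 1 (c(n) = 1² = 1)
V(a) = 9 (V(a) = (9 + a) - a = 9)
m = 9
m + c(86) = 9 + 1 = 10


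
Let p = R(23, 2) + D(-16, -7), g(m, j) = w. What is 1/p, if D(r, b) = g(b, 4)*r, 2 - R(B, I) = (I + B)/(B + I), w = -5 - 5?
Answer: 1/161 ≈ 0.0062112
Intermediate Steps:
w = -10
R(B, I) = 1 (R(B, I) = 2 - (I + B)/(B + I) = 2 - (B + I)/(B + I) = 2 - 1*1 = 2 - 1 = 1)
g(m, j) = -10
D(r, b) = -10*r
p = 161 (p = 1 - 10*(-16) = 1 + 160 = 161)
1/p = 1/161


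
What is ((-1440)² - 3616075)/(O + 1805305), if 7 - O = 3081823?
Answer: 1542475/1276511 ≈ 1.2084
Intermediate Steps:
O = -3081816 (O = 7 - 1*3081823 = 7 - 3081823 = -3081816)
((-1440)² - 3616075)/(O + 1805305) = ((-1440)² - 3616075)/(-3081816 + 1805305) = (2073600 - 3616075)/(-1276511) = -1542475*(-1/1276511) = 1542475/1276511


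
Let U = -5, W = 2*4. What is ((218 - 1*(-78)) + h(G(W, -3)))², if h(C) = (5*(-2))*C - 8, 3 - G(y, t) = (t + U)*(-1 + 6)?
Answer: 20164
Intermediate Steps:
W = 8
G(y, t) = 28 - 5*t (G(y, t) = 3 - (t - 5)*(-1 + 6) = 3 - (-5 + t)*5 = 3 - (-25 + 5*t) = 3 + (25 - 5*t) = 28 - 5*t)
h(C) = -8 - 10*C (h(C) = -10*C - 8 = -8 - 10*C)
((218 - 1*(-78)) + h(G(W, -3)))² = ((218 - 1*(-78)) + (-8 - 10*(28 - 5*(-3))))² = ((218 + 78) + (-8 - 10*(28 + 15)))² = (296 + (-8 - 10*43))² = (296 + (-8 - 430))² = (296 - 438)² = (-142)² = 20164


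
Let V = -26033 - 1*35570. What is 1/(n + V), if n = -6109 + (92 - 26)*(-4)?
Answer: -1/67976 ≈ -1.4711e-5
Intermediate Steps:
n = -6373 (n = -6109 + 66*(-4) = -6109 - 264 = -6373)
V = -61603 (V = -26033 - 35570 = -61603)
1/(n + V) = 1/(-6373 - 61603) = 1/(-67976) = -1/67976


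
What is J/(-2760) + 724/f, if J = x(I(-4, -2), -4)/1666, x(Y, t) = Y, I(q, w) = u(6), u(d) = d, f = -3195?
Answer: -110969567/489704040 ≈ -0.22661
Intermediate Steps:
I(q, w) = 6
J = 3/833 (J = 6/1666 = 6*(1/1666) = 3/833 ≈ 0.0036014)
J/(-2760) + 724/f = (3/833)/(-2760) + 724/(-3195) = (3/833)*(-1/2760) + 724*(-1/3195) = -1/766360 - 724/3195 = -110969567/489704040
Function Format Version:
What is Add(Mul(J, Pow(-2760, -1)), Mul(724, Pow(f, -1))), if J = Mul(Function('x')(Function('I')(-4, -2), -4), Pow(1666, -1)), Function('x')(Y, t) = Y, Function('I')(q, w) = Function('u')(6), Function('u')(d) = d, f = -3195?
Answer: Rational(-110969567, 489704040) ≈ -0.22661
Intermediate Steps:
Function('I')(q, w) = 6
J = Rational(3, 833) (J = Mul(6, Pow(1666, -1)) = Mul(6, Rational(1, 1666)) = Rational(3, 833) ≈ 0.0036014)
Add(Mul(J, Pow(-2760, -1)), Mul(724, Pow(f, -1))) = Add(Mul(Rational(3, 833), Pow(-2760, -1)), Mul(724, Pow(-3195, -1))) = Add(Mul(Rational(3, 833), Rational(-1, 2760)), Mul(724, Rational(-1, 3195))) = Add(Rational(-1, 766360), Rational(-724, 3195)) = Rational(-110969567, 489704040)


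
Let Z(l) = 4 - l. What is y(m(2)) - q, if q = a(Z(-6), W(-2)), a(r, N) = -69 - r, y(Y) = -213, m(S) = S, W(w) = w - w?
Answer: -134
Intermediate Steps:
W(w) = 0
q = -79 (q = -69 - (4 - 1*(-6)) = -69 - (4 + 6) = -69 - 1*10 = -69 - 10 = -79)
y(m(2)) - q = -213 - 1*(-79) = -213 + 79 = -134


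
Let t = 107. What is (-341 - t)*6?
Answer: -2688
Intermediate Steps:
(-341 - t)*6 = (-341 - 1*107)*6 = (-341 - 107)*6 = -448*6 = -2688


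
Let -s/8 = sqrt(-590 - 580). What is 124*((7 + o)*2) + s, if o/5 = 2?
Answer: 4216 - 24*I*sqrt(130) ≈ 4216.0 - 273.64*I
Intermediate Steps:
o = 10 (o = 5*2 = 10)
s = -24*I*sqrt(130) (s = -8*sqrt(-590 - 580) = -24*I*sqrt(130) ≈ -273.64*I)
124*((7 + o)*2) + s = 124*((7 + 10)*2) - 24*I*sqrt(130) = 124*(17*2) - 24*I*sqrt(130) = 124*34 - 24*I*sqrt(130) = 4216 - 24*I*sqrt(130)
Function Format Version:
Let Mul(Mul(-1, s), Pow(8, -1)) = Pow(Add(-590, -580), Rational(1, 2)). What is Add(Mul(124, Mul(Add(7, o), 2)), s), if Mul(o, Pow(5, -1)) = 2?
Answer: Add(4216, Mul(-24, I, Pow(130, Rational(1, 2)))) ≈ Add(4216.0, Mul(-273.64, I))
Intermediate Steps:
o = 10 (o = Mul(5, 2) = 10)
s = Mul(-24, I, Pow(130, Rational(1, 2))) (s = Mul(-8, Pow(Add(-590, -580), Rational(1, 2))) = Mul(-8, Pow(-1170, Rational(1, 2))) = Mul(-8, Mul(3, I, Pow(130, Rational(1, 2)))) = Mul(-24, I, Pow(130, Rational(1, 2))) ≈ Mul(-273.64, I))
Add(Mul(124, Mul(Add(7, o), 2)), s) = Add(Mul(124, Mul(Add(7, 10), 2)), Mul(-24, I, Pow(130, Rational(1, 2)))) = Add(Mul(124, Mul(17, 2)), Mul(-24, I, Pow(130, Rational(1, 2)))) = Add(Mul(124, 34), Mul(-24, I, Pow(130, Rational(1, 2)))) = Add(4216, Mul(-24, I, Pow(130, Rational(1, 2))))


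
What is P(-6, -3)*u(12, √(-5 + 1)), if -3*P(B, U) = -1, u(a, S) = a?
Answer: 4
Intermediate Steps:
P(B, U) = ⅓ (P(B, U) = -⅓*(-1) = ⅓)
P(-6, -3)*u(12, √(-5 + 1)) = (⅓)*12 = 4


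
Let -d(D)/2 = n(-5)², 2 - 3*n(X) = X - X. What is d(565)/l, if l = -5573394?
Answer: 4/25080273 ≈ 1.5949e-7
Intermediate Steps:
n(X) = ⅔ (n(X) = ⅔ - (X - X)/3 = ⅔ - ⅓*0 = ⅔ + 0 = ⅔)
d(D) = -8/9 (d(D) = -2*(⅔)² = -2*4/9 = -8/9)
d(565)/l = -8/9/(-5573394) = -8/9*(-1/5573394) = 4/25080273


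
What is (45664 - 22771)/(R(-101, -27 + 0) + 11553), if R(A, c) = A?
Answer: 22893/11452 ≈ 1.9990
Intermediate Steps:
(45664 - 22771)/(R(-101, -27 + 0) + 11553) = (45664 - 22771)/(-101 + 11553) = 22893/11452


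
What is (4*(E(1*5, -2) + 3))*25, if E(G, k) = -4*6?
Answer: -2100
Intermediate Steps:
E(G, k) = -24
(4*(E(1*5, -2) + 3))*25 = (4*(-24 + 3))*25 = (4*(-21))*25 = -84*25 = -2100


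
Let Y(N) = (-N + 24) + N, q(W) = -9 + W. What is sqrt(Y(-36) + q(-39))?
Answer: 2*I*sqrt(6) ≈ 4.899*I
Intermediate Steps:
Y(N) = 24 (Y(N) = (24 - N) + N = 24)
sqrt(Y(-36) + q(-39)) = sqrt(24 + (-9 - 39)) = sqrt(24 - 48) = sqrt(-24) = 2*I*sqrt(6)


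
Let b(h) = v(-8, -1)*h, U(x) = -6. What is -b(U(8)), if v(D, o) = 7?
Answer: 42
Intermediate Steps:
b(h) = 7*h
-b(U(8)) = -7*(-6) = -1*(-42) = 42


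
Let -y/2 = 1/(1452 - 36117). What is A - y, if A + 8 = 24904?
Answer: 863019838/34665 ≈ 24896.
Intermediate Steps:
A = 24896 (A = -8 + 24904 = 24896)
y = 2/34665 (y = -2/(1452 - 36117) = -2/(-34665) = -2*(-1/34665) = 2/34665 ≈ 5.7695e-5)
A - y = 24896 - 1*2/34665 = 24896 - 2/34665 = 863019838/34665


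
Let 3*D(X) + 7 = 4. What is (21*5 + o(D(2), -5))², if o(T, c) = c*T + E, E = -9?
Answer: 10201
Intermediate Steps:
D(X) = -1 (D(X) = -7/3 + (⅓)*4 = -7/3 + 4/3 = -1)
o(T, c) = -9 + T*c (o(T, c) = c*T - 9 = T*c - 9 = -9 + T*c)
(21*5 + o(D(2), -5))² = (21*5 + (-9 - 1*(-5)))² = (105 + (-9 + 5))² = (105 - 4)² = 101² = 10201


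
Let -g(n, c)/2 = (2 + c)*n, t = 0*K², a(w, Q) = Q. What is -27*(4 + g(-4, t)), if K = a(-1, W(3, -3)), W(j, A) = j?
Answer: -540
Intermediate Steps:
K = 3
t = 0 (t = 0*3² = 0*9 = 0)
g(n, c) = -2*n*(2 + c) (g(n, c) = -2*(2 + c)*n = -2*n*(2 + c))
-27*(4 + g(-4, t)) = -27*(4 - 2*(-4)*(2 + 0)) = -27*(4 - 2*(-4)*2) = -27*(4 + 16) = -27*20 = -540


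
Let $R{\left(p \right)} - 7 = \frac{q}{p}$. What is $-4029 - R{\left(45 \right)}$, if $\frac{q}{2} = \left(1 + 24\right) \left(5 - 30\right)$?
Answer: $- \frac{36074}{9} \approx -4008.2$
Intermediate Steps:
$q = -1250$ ($q = 2 \left(1 + 24\right) \left(5 - 30\right) = 2 \cdot 25 \left(-25\right) = 2 \left(-625\right) = -1250$)
$R{\left(p \right)} = 7 - \frac{1250}{p}$
$-4029 - R{\left(45 \right)} = -4029 - \left(7 - \frac{1250}{45}\right) = -4029 - \left(7 - \frac{250}{9}\right) = -4029 - - \frac{187}{9} = -4029 + \frac{187}{9} = - \frac{36074}{9}$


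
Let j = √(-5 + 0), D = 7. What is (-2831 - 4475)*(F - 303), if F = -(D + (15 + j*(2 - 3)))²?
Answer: 5713292 - 321464*I*√5 ≈ 5.7133e+6 - 7.1882e+5*I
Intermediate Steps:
j = I*√5 (j = √(-5) = I*√5 ≈ 2.2361*I)
F = -(22 - I*√5)² (F = -(7 + (15 + (I*√5)*(2 - 3)))² = -(7 + (15 + (I*√5)*(-1)))² = -(7 + (15 - I*√5))² = -(22 - I*√5)² ≈ -479.0 + 98.387*I)
(-2831 - 4475)*(F - 303) = (-2831 - 4475)*((-479 + 44*I*√5) - 303) = -7306*(-782 + 44*I*√5) = 5713292 - 321464*I*√5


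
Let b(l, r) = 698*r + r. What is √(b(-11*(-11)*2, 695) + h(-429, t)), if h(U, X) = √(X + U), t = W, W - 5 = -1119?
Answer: √(485805 + I*√1543) ≈ 697.0 + 0.028*I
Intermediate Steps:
W = -1114 (W = 5 - 1119 = -1114)
t = -1114
h(U, X) = √(U + X)
b(l, r) = 699*r
√(b(-11*(-11)*2, 695) + h(-429, t)) = √(699*695 + √(-429 - 1114)) = √(485805 + √(-1543)) = √(485805 + I*√1543)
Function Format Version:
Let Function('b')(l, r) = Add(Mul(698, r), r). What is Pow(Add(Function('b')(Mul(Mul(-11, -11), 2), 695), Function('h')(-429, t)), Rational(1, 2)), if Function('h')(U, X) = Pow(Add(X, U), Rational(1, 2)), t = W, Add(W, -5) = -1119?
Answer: Pow(Add(485805, Mul(I, Pow(1543, Rational(1, 2)))), Rational(1, 2)) ≈ Add(697.00, Mul(0.028, I))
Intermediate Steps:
W = -1114 (W = Add(5, -1119) = -1114)
t = -1114
Function('h')(U, X) = Pow(Add(U, X), Rational(1, 2))
Function('b')(l, r) = Mul(699, r)
Pow(Add(Function('b')(Mul(Mul(-11, -11), 2), 695), Function('h')(-429, t)), Rational(1, 2)) = Pow(Add(Mul(699, 695), Pow(Add(-429, -1114), Rational(1, 2))), Rational(1, 2)) = Pow(Add(485805, Pow(-1543, Rational(1, 2))), Rational(1, 2)) = Pow(Add(485805, Mul(I, Pow(1543, Rational(1, 2)))), Rational(1, 2))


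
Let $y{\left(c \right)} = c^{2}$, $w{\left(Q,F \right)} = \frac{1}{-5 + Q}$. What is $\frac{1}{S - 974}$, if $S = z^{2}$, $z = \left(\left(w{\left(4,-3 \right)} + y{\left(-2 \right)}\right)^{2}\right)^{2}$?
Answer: $\frac{1}{5587} \approx 0.00017899$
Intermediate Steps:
$z = 81$ ($z = \left(\left(\frac{1}{-5 + 4} + \left(-2\right)^{2}\right)^{2}\right)^{2} = \left(\left(\frac{1}{-1} + 4\right)^{2}\right)^{2} = \left(\left(-1 + 4\right)^{2}\right)^{2} = \left(3^{2}\right)^{2} = 9^{2} = 81$)
$S = 6561$ ($S = 81^{2} = 6561$)
$\frac{1}{S - 974} = \frac{1}{6561 - 974} = \frac{1}{5587}$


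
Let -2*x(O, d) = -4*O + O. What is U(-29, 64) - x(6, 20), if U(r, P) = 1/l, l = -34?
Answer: -307/34 ≈ -9.0294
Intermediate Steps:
U(r, P) = -1/34 (U(r, P) = 1/(-34) = -1/34)
x(O, d) = 3*O/2 (x(O, d) = -(-4*O + O)/2 = -(-3)*O/2 = 3*O/2)
U(-29, 64) - x(6, 20) = -1/34 - 3*6/2 = -1/34 - 1*9 = -1/34 - 9 = -307/34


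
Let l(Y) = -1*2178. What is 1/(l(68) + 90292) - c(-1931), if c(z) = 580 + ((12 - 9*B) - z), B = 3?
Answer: -219932543/88114 ≈ -2496.0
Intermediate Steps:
l(Y) = -2178
c(z) = 565 - z (c(z) = 580 + ((12 - 9*3) - z) = 580 + ((12 - 27) - z) = 580 + (-15 - z) = 565 - z)
1/(l(68) + 90292) - c(-1931) = 1/(-2178 + 90292) - (565 - 1*(-1931)) = 1/88114 - (565 + 1931) = 1/88114 - 1*2496 = 1/88114 - 2496 = -219932543/88114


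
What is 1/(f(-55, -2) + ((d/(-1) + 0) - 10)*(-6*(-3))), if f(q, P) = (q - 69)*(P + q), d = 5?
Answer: 1/6798 ≈ 0.00014710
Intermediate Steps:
f(q, P) = (-69 + q)*(P + q)
1/(f(-55, -2) + ((d/(-1) + 0) - 10)*(-6*(-3))) = 1/(((-55)**2 - 69*(-2) - 69*(-55) - 2*(-55)) + ((5/(-1) + 0) - 10)*(-6*(-3))) = 1/((3025 + 138 + 3795 + 110) + ((5*(-1) + 0) - 10)*18) = 1/(7068 + ((-5 + 0) - 10)*18) = 1/(7068 + (-5 - 10)*18) = 1/(7068 - 15*18) = 1/(7068 - 270) = 1/6798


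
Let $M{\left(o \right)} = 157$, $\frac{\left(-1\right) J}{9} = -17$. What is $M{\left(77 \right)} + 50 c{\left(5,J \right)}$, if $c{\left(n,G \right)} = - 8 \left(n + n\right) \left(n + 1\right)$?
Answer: $-23843$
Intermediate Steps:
$J = 153$ ($J = \left(-9\right) \left(-17\right) = 153$)
$c{\left(n,G \right)} = - 16 n \left(1 + n\right)$ ($c{\left(n,G \right)} = - 8 \cdot 2 n \left(1 + n\right) = - 16 n \left(1 + n\right)$)
$M{\left(77 \right)} + 50 c{\left(5,J \right)} = 157 + 50 \left(\left(-16\right) 5 \left(1 + 5\right)\right) = 157 + 50 \left(\left(-16\right) 5 \cdot 6\right) = 157 + 50 \left(-480\right) = 157 - 24000 = -23843$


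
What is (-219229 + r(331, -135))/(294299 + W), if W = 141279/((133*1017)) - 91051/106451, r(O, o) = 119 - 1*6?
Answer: -1051659564426492/1412505508873369 ≈ -0.74453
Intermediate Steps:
r(O, o) = 113 (r(O, o) = 119 - 6 = 113)
W = 907880506/4799556237 (W = 141279/135261 - 91051*1/106451 = 141279*(1/135261) - 91051/106451 = 47093/45087 - 91051/106451 = 907880506/4799556237 ≈ 0.18916)
(-219229 + r(331, -135))/(294299 + W) = (-219229 + 113)/(294299 + 907880506/4799556237) = -219116/1412505508873369/4799556237 = -219116*4799556237/1412505508873369 = -1051659564426492/1412505508873369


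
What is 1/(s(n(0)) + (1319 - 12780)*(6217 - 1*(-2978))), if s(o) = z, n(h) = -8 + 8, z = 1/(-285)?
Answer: -285/30034410076 ≈ -9.4891e-9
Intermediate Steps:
z = -1/285 ≈ -0.0035088
n(h) = 0
s(o) = -1/285
1/(s(n(0)) + (1319 - 12780)*(6217 - 1*(-2978))) = 1/(-1/285 + (1319 - 12780)*(6217 - 1*(-2978))) = 1/(-1/285 - 11461*(6217 + 2978)) = 1/(-1/285 - 11461*9195) = 1/(-1/285 - 105383895) = 1/(-30034410076/285) = -285/30034410076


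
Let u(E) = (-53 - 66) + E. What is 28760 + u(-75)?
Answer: 28566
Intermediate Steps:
u(E) = -119 + E
28760 + u(-75) = 28760 + (-119 - 75) = 28760 - 194 = 28566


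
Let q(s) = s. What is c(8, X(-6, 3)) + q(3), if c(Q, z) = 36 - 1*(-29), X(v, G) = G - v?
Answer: 68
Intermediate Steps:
c(Q, z) = 65 (c(Q, z) = 36 + 29 = 65)
c(8, X(-6, 3)) + q(3) = 65 + 3 = 68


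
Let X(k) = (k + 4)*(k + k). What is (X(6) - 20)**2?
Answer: 10000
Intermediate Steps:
X(k) = 2*k*(4 + k) (X(k) = (4 + k)*(2*k) = 2*k*(4 + k))
(X(6) - 20)**2 = (2*6*(4 + 6) - 20)**2 = (2*6*10 - 20)**2 = (120 - 20)**2 = 100**2 = 10000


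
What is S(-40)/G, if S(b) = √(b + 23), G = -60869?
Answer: -I*√17/60869 ≈ -6.7737e-5*I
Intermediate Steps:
S(b) = √(23 + b)
S(-40)/G = √(23 - 40)/(-60869) = √(-17)*(-1/60869) = (I*√17)*(-1/60869) = -I*√17/60869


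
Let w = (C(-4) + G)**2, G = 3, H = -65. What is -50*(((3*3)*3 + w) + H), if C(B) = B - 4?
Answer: 650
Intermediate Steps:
C(B) = -4 + B
w = 25 (w = ((-4 - 4) + 3)**2 = (-8 + 3)**2 = (-5)**2 = 25)
-50*(((3*3)*3 + w) + H) = -50*(((3*3)*3 + 25) - 65) = -50*((9*3 + 25) - 65) = -50*((27 + 25) - 65) = -50*(52 - 65) = -50*(-13) = 650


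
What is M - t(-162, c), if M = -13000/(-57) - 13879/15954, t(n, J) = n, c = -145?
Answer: 117976711/303126 ≈ 389.20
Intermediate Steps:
M = 68870299/303126 (M = -13000*(-1/57) - 13879*1/15954 = 13000/57 - 13879/15954 = 68870299/303126 ≈ 227.20)
M - t(-162, c) = 68870299/303126 - 1*(-162) = 68870299/303126 + 162 = 117976711/303126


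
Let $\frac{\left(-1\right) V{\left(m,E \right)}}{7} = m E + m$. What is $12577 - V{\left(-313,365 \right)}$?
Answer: $-789329$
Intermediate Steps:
$V{\left(m,E \right)} = - 7 m - 7 E m$ ($V{\left(m,E \right)} = - 7 \left(m E + m\right) = - 7 \left(E m + m\right) = - 7 \left(m + E m\right) = - 7 m - 7 E m$)
$12577 - V{\left(-313,365 \right)} = 12577 - \left(-7\right) \left(-313\right) \left(1 + 365\right) = 12577 - \left(-7\right) \left(-313\right) 366 = 12577 - 801906 = -789329$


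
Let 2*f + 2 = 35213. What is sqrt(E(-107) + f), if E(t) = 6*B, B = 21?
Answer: sqrt(70926)/2 ≈ 133.16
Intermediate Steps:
f = 35211/2 (f = -1 + (1/2)*35213 = -1 + 35213/2 = 35211/2 ≈ 17606.)
E(t) = 126 (E(t) = 6*21 = 126)
sqrt(E(-107) + f) = sqrt(126 + 35211/2) = sqrt(35463/2) = sqrt(70926)/2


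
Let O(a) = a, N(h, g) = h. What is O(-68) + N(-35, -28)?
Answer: -103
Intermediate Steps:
O(-68) + N(-35, -28) = -68 - 35 = -103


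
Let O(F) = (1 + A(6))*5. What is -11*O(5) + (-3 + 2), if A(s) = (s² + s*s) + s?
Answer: -4346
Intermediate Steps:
A(s) = s + 2*s² (A(s) = (s² + s²) + s = 2*s² + s = s + 2*s²)
O(F) = 395 (O(F) = (1 + 6*(1 + 2*6))*5 = (1 + 6*(1 + 12))*5 = (1 + 6*13)*5 = (1 + 78)*5 = 79*5 = 395)
-11*O(5) + (-3 + 2) = -11*395 + (-3 + 2) = -4345 - 1 = -4346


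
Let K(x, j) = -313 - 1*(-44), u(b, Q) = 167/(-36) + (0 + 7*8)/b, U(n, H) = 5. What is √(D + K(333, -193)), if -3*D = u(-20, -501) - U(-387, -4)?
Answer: I*√2145315/90 ≈ 16.274*I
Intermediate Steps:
u(b, Q) = -167/36 + 56/b (u(b, Q) = 167*(-1/36) + (0 + 56)/b = -167/36 + 56/b)
K(x, j) = -269 (K(x, j) = -313 + 44 = -269)
D = 2239/540 (D = -((-167/36 + 56/(-20)) - 1*5)/3 = -((-167/36 + 56*(-1/20)) - 5)/3 = -((-167/36 - 14/5) - 5)/3 = -(-1339/180 - 5)/3 = -⅓*(-2239/180) = 2239/540 ≈ 4.1463)
√(D + K(333, -193)) = √(2239/540 - 269) = √(-143021/540) = I*√2145315/90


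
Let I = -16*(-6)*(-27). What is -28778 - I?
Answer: -26186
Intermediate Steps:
I = -2592 (I = 96*(-27) = -2592)
-28778 - I = -28778 - 1*(-2592) = -28778 + 2592 = -26186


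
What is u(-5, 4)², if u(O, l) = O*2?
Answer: 100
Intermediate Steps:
u(O, l) = 2*O
u(-5, 4)² = (2*(-5))² = (-10)² = 100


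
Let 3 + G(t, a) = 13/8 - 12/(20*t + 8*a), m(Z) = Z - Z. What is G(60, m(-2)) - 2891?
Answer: -578477/200 ≈ -2892.4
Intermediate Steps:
m(Z) = 0
G(t, a) = -11/8 - 12/(8*a + 20*t) (G(t, a) = -3 + (13/8 - 12/(20*t + 8*a)) = -3 + (13*(⅛) - 12/(8*a + 20*t)) = -3 + (13/8 - 12/(8*a + 20*t)) = -11/8 - 12/(8*a + 20*t))
G(60, m(-2)) - 2891 = (-24 - 55*60 - 22*0)/(8*(2*0 + 5*60)) - 2891 = (-24 - 3300 + 0)/(8*(0 + 300)) - 2891 = (⅛)*(-3324)/300 - 2891 = (⅛)*(1/300)*(-3324) - 2891 = -277/200 - 2891 = -578477/200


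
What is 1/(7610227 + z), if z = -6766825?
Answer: 1/843402 ≈ 1.1857e-6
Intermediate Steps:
1/(7610227 + z) = 1/(7610227 - 6766825) = 1/843402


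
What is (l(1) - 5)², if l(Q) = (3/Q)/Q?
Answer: 4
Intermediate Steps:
l(Q) = 3/Q²
(l(1) - 5)² = (3/1² - 5)² = (3*1 - 5)² = (3 - 5)² = (-2)² = 4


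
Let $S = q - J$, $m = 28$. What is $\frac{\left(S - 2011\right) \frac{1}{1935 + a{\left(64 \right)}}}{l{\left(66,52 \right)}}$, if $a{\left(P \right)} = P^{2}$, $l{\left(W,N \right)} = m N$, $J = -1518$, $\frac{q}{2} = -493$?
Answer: $- \frac{1479}{8781136} \approx -0.00016843$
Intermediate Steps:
$q = -986$ ($q = 2 \left(-493\right) = -986$)
$l{\left(W,N \right)} = 28 N$
$S = 532$ ($S = -986 - -1518 = -986 + 1518 = 532$)
$\frac{\left(S - 2011\right) \frac{1}{1935 + a{\left(64 \right)}}}{l{\left(66,52 \right)}} = \frac{\left(532 - 2011\right) \frac{1}{1935 + 64^{2}}}{28 \cdot 52} = \frac{\left(-1479\right) \frac{1}{1935 + 4096}}{1456} = - \frac{1479}{6031} \cdot \frac{1}{1456} = \left(-1479\right) \frac{1}{6031} \cdot \frac{1}{1456} = \left(- \frac{1479}{6031}\right) \frac{1}{1456} = - \frac{1479}{8781136}$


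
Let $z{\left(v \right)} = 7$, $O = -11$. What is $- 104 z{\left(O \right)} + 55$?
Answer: $-673$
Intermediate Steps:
$- 104 z{\left(O \right)} + 55 = \left(-104\right) 7 + 55 = -728 + 55 = -673$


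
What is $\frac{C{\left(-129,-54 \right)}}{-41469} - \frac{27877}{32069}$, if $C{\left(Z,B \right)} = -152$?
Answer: $- \frac{1151156825}{1329869361} \approx -0.86562$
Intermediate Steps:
$\frac{C{\left(-129,-54 \right)}}{-41469} - \frac{27877}{32069} = - \frac{152}{-41469} - \frac{27877}{32069} = \left(-152\right) \left(- \frac{1}{41469}\right) - \frac{27877}{32069} = \frac{152}{41469} - \frac{27877}{32069} = - \frac{1151156825}{1329869361}$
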